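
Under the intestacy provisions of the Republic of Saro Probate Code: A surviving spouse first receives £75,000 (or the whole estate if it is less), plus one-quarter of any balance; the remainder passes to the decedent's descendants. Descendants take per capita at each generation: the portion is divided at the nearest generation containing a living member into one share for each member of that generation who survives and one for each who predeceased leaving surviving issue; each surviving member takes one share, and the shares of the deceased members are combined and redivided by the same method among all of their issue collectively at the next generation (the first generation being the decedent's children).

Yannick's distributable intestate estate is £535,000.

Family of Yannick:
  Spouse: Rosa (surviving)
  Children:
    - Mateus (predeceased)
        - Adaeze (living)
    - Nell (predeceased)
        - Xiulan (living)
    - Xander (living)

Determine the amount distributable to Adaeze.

Adaeze receives £115,000.

Rosa first takes £75,000, leaving a balance of £460,000. Rosa then takes one-quarter of the balance (£115,000), for a total of £190,000. The remaining £345,000 passes to the descendants.
The descendants' portion (£345,000) is divided at the children's generation into 3 shares of £115,000. Xander takes £115,000. The 2 shares of the deceased (Mateus and Nell) are combined into a pool of £230,000.
That pool (£230,000) is divided at the grandchildren's generation equally among Adaeze and Xiulan: £115,000 each.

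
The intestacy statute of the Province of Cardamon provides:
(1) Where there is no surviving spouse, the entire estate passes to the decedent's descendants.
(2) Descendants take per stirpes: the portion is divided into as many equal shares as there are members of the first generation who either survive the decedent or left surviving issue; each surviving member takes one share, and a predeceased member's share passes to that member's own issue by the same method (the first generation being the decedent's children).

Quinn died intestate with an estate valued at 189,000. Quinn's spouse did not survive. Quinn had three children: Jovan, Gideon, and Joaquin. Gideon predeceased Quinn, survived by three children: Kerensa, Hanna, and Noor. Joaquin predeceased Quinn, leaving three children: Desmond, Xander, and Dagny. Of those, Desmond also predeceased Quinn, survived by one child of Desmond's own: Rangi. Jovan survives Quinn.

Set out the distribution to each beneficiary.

The entire 189,000 passes to the descendants.
That amount (189,000) is divided into 3 shares of 63,000: Jovan takes 63,000; Gideon's 63,000 share passes to Gideon's issue; Joaquin's 63,000 share passes to Joaquin's issue.
Gideon's share (63,000) is divided into 3 shares of 21,000: Kerensa, Hanna, and Noor each take 21,000.
Joaquin's share (63,000) is divided into 3 shares of 21,000: Xander and Dagny each take 21,000; Desmond's 21,000 share passes to Desmond's issue.
Desmond's share (21,000) passes entirely to Rangi.

Jovan: 63,000; Kerensa: 21,000; Hanna: 21,000; Noor: 21,000; Rangi: 21,000; Xander: 21,000; Dagny: 21,000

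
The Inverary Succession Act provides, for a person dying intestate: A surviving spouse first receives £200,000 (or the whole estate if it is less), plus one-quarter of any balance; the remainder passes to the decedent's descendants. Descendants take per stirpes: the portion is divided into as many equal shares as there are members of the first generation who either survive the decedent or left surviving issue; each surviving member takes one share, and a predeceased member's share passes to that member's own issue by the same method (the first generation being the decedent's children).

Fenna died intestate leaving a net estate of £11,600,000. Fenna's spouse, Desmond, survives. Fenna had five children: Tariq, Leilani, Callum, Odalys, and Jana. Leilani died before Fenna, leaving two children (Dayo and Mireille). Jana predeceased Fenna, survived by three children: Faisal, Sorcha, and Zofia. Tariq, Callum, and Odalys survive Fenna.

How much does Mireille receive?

Mireille receives £855,000.

Desmond first takes £200,000, leaving a balance of £11,400,000. Desmond then takes one-quarter of the balance (£2,850,000), for a total of £3,050,000. The remaining £8,550,000 passes to the descendants.
The descendants' portion (£8,550,000) is divided into 5 shares of £1,710,000: Tariq, Callum, and Odalys each take £1,710,000; Leilani's £1,710,000 share passes to Leilani's issue; Jana's £1,710,000 share passes to Jana's issue.
Leilani's share (£1,710,000) is divided into 2 shares of £855,000: Dayo and Mireille each take £855,000.
Jana's share (£1,710,000) is divided into 3 shares of £570,000: Faisal, Sorcha, and Zofia each take £570,000.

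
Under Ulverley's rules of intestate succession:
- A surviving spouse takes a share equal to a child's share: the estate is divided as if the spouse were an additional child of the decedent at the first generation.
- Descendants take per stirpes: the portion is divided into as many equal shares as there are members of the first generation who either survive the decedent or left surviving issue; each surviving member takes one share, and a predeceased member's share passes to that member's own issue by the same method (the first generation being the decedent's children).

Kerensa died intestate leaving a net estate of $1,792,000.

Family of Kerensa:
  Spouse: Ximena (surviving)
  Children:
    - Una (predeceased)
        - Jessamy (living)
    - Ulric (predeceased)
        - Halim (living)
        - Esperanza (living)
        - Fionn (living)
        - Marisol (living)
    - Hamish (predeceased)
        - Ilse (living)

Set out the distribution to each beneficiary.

Ximena: $448,000; Jessamy: $448,000; Halim: $112,000; Esperanza: $112,000; Fionn: $112,000; Marisol: $112,000; Ilse: $448,000

The spouse counts as an additional share at the children's level, so there are 4 primary shares of $448,000. Ximena takes one such share ($448,000).
The children's combined portion ($1,344,000) is divided into 3 shares of $448,000: Una's $448,000 share passes to Una's issue; Ulric's $448,000 share passes to Ulric's issue; Hamish's $448,000 share passes to Hamish's issue.
Una's share ($448,000) passes entirely to Jessamy.
Ulric's share ($448,000) is divided into 4 shares of $112,000: Halim, Esperanza, Fionn, and Marisol each take $112,000.
Hamish's share ($448,000) passes entirely to Ilse.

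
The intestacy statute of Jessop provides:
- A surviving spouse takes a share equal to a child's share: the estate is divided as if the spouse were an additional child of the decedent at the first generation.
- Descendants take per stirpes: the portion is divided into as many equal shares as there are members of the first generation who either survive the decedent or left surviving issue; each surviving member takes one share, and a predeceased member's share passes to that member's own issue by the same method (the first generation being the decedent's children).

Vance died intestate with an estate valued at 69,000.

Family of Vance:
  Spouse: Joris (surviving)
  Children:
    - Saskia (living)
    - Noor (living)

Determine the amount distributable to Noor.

Noor receives 23,000.

The spouse counts as an additional share at the children's level, so there are 3 primary shares of 23,000. Joris takes one such share (23,000).
The children's combined portion (46,000) is divided into 2 shares of 23,000: Saskia and Noor each take 23,000.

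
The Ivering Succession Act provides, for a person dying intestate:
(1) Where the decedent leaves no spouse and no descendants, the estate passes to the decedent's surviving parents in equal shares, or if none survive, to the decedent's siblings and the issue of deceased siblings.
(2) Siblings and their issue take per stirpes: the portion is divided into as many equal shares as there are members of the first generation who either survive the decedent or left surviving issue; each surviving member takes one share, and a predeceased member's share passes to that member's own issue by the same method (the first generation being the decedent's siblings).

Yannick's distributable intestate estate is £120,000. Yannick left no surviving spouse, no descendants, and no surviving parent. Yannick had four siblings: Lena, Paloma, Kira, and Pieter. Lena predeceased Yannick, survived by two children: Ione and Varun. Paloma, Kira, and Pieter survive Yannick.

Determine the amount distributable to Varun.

Varun receives £15,000.

The entire £120,000 passes to the siblings and their issue.
That amount (£120,000) is divided into 4 shares of £30,000: Paloma, Kira, and Pieter each take £30,000; Lena's £30,000 share passes to Lena's issue.
Lena's share (£30,000) is divided into 2 shares of £15,000: Ione and Varun each take £15,000.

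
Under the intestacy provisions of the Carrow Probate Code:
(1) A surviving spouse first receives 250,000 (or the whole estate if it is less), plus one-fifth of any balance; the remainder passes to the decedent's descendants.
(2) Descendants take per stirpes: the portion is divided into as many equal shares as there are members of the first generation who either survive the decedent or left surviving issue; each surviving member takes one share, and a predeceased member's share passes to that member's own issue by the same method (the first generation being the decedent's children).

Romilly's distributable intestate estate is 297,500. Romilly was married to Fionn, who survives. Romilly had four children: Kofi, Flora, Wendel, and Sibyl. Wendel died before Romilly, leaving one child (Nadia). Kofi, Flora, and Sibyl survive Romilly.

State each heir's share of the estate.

Fionn first takes 250,000, leaving a balance of 47,500. Fionn then takes one-fifth of the balance (9,500), for a total of 259,500. The remaining 38,000 passes to the descendants.
The descendants' portion (38,000) is divided into 4 shares of 9,500: Kofi, Flora, and Sibyl each take 9,500; Wendel's 9,500 share passes to Wendel's issue.
Wendel's share (9,500) passes entirely to Nadia.

Fionn: 259,500; Kofi: 9,500; Flora: 9,500; Nadia: 9,500; Sibyl: 9,500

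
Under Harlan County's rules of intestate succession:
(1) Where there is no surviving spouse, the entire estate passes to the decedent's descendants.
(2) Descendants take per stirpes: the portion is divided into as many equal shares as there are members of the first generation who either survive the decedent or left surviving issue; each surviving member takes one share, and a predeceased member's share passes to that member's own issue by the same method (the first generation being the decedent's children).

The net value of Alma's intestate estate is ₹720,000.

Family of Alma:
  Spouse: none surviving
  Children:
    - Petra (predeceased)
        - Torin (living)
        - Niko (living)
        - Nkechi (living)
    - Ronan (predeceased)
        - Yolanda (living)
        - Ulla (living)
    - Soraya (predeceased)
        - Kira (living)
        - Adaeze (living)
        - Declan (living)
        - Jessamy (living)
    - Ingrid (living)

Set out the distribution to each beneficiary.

The entire ₹720,000 passes to the descendants.
That amount (₹720,000) is divided into 4 shares of ₹180,000: Ingrid takes ₹180,000; Petra's ₹180,000 share passes to Petra's issue; Ronan's ₹180,000 share passes to Ronan's issue; Soraya's ₹180,000 share passes to Soraya's issue.
Petra's share (₹180,000) is divided into 3 shares of ₹60,000: Torin, Niko, and Nkechi each take ₹60,000.
Ronan's share (₹180,000) is divided into 2 shares of ₹90,000: Yolanda and Ulla each take ₹90,000.
Soraya's share (₹180,000) is divided into 4 shares of ₹45,000: Kira, Adaeze, Declan, and Jessamy each take ₹45,000.

Torin: ₹60,000; Niko: ₹60,000; Nkechi: ₹60,000; Yolanda: ₹90,000; Ulla: ₹90,000; Kira: ₹45,000; Adaeze: ₹45,000; Declan: ₹45,000; Jessamy: ₹45,000; Ingrid: ₹180,000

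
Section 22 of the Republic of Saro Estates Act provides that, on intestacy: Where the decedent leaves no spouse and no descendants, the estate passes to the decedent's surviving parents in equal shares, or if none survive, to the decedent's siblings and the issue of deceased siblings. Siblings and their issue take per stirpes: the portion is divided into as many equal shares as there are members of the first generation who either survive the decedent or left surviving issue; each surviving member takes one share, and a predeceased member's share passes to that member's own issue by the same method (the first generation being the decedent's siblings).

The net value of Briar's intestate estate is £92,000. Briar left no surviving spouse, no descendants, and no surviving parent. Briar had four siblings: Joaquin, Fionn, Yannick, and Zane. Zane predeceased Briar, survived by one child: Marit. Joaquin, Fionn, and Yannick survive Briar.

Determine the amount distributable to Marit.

The entire £92,000 passes to the siblings and their issue.
That amount (£92,000) is divided into 4 shares of £23,000: Joaquin, Fionn, and Yannick each take £23,000; Zane's £23,000 share passes to Zane's issue.
Zane's share (£23,000) passes entirely to Marit.

Marit receives £23,000.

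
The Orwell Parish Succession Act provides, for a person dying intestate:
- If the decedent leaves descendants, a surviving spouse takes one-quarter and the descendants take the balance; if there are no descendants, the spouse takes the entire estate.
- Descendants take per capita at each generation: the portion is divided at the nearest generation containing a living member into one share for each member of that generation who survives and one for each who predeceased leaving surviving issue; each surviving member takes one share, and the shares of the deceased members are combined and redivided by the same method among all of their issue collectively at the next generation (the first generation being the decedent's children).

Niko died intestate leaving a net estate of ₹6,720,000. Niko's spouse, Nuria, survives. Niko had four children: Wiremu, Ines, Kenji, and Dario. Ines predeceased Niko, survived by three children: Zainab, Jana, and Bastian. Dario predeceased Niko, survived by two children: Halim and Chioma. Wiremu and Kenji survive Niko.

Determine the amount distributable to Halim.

Nuria takes one-quarter of ₹6,720,000 = ₹1,680,000. The remaining ₹5,040,000 passes to the descendants.
The descendants' portion (₹5,040,000) is divided at the children's generation into 4 shares of ₹1,260,000. Wiremu and Kenji each take ₹1,260,000. The 2 shares of the deceased (Ines and Dario) are combined into a pool of ₹2,520,000.
That pool (₹2,520,000) is divided at the grandchildren's generation equally among Zainab, Jana, Bastian, Halim, and Chioma: ₹504,000 each.

Halim receives ₹504,000.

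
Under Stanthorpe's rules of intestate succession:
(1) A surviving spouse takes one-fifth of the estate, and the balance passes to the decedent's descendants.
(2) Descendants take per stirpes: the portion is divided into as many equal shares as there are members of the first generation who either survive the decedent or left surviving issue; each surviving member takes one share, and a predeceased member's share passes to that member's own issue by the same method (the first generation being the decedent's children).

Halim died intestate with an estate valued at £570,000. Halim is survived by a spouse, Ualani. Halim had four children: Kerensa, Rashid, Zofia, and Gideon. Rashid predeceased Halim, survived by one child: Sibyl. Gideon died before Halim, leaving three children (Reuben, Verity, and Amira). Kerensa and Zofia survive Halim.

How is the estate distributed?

Ualani takes one-fifth of £570,000 = £114,000. The remaining £456,000 passes to the descendants.
The descendants' portion (£456,000) is divided into 4 shares of £114,000: Kerensa and Zofia each take £114,000; Rashid's £114,000 share passes to Rashid's issue; Gideon's £114,000 share passes to Gideon's issue.
Rashid's share (£114,000) passes entirely to Sibyl.
Gideon's share (£114,000) is divided into 3 shares of £38,000: Reuben, Verity, and Amira each take £38,000.

Ualani: £114,000; Kerensa: £114,000; Sibyl: £114,000; Zofia: £114,000; Reuben: £38,000; Verity: £38,000; Amira: £38,000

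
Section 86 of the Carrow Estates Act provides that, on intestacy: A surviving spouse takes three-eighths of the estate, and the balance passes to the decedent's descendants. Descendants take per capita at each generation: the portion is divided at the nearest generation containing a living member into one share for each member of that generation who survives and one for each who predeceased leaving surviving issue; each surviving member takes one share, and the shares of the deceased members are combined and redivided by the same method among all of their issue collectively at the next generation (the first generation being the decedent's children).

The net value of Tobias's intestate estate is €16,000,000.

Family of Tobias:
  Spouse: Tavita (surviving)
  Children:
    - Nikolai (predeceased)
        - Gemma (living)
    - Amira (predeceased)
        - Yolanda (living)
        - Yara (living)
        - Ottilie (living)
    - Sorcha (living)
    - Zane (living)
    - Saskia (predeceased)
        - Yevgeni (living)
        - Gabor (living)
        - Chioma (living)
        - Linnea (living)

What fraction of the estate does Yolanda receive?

Tavita takes three-eighths of €16,000,000 = €6,000,000. The remaining €10,000,000 passes to the descendants.
The descendants' portion (€10,000,000) is divided at the children's generation into 5 shares of €2,000,000. Sorcha and Zane each take €2,000,000. The 3 shares of the deceased (Nikolai, Amira, and Saskia) are combined into a pool of €6,000,000.
That pool (€6,000,000) is divided at the grandchildren's generation equally among Gemma, Yolanda, Yara, Ottilie, Yevgeni, Gabor, Chioma, and Linnea: €750,000 each.

Yolanda receives 3/64 of the estate.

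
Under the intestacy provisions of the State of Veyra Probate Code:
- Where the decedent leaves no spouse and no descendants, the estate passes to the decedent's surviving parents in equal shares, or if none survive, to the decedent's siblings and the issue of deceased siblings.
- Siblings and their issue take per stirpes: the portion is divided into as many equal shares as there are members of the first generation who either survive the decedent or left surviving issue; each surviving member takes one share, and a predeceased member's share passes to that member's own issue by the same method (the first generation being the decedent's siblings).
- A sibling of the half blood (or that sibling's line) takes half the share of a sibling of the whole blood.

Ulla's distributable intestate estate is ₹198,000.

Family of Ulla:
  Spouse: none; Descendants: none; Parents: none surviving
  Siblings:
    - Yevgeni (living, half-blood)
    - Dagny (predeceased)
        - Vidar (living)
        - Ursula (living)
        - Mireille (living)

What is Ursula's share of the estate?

The entire ₹198,000 passes to the siblings and their issue.
Counting each half-blood sibling's line as half a unit, there are 3/2 units in ₹198,000, so one unit is ₹132,000. Whole-blood lines (Dagny) take ₹132,000 each; half-blood lines (Yevgeni) take ₹66,000 each.
Dagny's share (₹132,000) is divided into 3 shares of ₹44,000: Vidar, Ursula, and Mireille each take ₹44,000.

Ursula receives ₹44,000.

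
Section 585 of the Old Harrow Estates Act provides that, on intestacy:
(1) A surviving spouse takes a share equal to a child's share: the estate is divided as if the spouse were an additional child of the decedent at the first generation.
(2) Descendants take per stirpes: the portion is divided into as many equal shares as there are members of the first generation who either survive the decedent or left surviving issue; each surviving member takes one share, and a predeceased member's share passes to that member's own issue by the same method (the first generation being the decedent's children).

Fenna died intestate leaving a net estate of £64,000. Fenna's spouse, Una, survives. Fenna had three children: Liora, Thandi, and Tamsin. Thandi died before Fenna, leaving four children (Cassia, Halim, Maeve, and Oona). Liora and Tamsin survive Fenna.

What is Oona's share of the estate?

The spouse counts as an additional share at the children's level, so there are 4 primary shares of £16,000. Una takes one such share (£16,000).
The children's combined portion (£48,000) is divided into 3 shares of £16,000: Liora and Tamsin each take £16,000; Thandi's £16,000 share passes to Thandi's issue.
Thandi's share (£16,000) is divided into 4 shares of £4,000: Cassia, Halim, Maeve, and Oona each take £4,000.

Oona receives £4,000.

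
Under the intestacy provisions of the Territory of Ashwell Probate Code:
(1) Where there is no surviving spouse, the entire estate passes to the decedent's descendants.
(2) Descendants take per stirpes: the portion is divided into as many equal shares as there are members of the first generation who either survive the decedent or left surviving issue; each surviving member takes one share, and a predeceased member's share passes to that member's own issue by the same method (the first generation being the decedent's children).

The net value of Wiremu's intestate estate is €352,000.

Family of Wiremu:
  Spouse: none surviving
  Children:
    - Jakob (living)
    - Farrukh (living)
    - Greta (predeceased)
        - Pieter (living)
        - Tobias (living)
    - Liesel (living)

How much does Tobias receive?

Tobias receives €44,000.

The entire €352,000 passes to the descendants.
That amount (€352,000) is divided into 4 shares of €88,000: Jakob, Farrukh, and Liesel each take €88,000; Greta's €88,000 share passes to Greta's issue.
Greta's share (€88,000) is divided into 2 shares of €44,000: Pieter and Tobias each take €44,000.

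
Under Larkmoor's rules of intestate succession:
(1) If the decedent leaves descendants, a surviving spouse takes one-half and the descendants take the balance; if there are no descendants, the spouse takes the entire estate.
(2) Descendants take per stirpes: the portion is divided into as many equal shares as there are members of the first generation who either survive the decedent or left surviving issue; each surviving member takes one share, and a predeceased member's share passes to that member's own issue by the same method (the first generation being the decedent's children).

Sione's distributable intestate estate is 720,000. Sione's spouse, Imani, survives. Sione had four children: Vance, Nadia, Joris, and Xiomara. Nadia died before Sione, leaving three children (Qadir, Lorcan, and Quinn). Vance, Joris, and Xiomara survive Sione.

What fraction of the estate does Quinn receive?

Imani takes one-half of 720,000 = 360,000. The remaining 360,000 passes to the descendants.
The descendants' portion (360,000) is divided into 4 shares of 90,000: Vance, Joris, and Xiomara each take 90,000; Nadia's 90,000 share passes to Nadia's issue.
Nadia's share (90,000) is divided into 3 shares of 30,000: Qadir, Lorcan, and Quinn each take 30,000.

Quinn receives 1/24 of the estate.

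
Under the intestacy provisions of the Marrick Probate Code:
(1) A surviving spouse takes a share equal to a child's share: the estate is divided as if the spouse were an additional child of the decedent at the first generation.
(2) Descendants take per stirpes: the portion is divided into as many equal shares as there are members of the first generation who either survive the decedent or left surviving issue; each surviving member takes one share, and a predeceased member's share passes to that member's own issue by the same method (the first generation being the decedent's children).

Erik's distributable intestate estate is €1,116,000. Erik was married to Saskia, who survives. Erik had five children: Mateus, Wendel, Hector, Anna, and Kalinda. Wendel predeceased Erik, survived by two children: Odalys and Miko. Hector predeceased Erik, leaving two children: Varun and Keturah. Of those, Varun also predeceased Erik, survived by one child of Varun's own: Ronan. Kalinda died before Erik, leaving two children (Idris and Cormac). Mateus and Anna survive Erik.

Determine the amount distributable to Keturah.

The spouse counts as an additional share at the children's level, so there are 6 primary shares of €186,000. Saskia takes one such share (€186,000).
The children's combined portion (€930,000) is divided into 5 shares of €186,000: Mateus and Anna each take €186,000; Wendel's €186,000 share passes to Wendel's issue; Hector's €186,000 share passes to Hector's issue; Kalinda's €186,000 share passes to Kalinda's issue.
Wendel's share (€186,000) is divided into 2 shares of €93,000: Odalys and Miko each take €93,000.
Hector's share (€186,000) is divided into 2 shares of €93,000: Keturah takes €93,000; Varun's €93,000 share passes to Varun's issue.
Varun's share (€93,000) passes entirely to Ronan.
Kalinda's share (€186,000) is divided into 2 shares of €93,000: Idris and Cormac each take €93,000.

Keturah receives €93,000.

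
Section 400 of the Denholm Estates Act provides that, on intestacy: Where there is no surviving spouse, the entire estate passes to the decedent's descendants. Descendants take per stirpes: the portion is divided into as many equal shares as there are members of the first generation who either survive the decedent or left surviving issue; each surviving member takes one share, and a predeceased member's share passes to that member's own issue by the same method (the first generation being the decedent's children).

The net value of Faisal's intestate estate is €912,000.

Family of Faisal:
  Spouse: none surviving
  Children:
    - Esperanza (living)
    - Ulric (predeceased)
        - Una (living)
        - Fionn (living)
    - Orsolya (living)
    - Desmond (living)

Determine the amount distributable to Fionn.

Fionn receives €114,000.

The entire €912,000 passes to the descendants.
That amount (€912,000) is divided into 4 shares of €228,000: Esperanza, Orsolya, and Desmond each take €228,000; Ulric's €228,000 share passes to Ulric's issue.
Ulric's share (€228,000) is divided into 2 shares of €114,000: Una and Fionn each take €114,000.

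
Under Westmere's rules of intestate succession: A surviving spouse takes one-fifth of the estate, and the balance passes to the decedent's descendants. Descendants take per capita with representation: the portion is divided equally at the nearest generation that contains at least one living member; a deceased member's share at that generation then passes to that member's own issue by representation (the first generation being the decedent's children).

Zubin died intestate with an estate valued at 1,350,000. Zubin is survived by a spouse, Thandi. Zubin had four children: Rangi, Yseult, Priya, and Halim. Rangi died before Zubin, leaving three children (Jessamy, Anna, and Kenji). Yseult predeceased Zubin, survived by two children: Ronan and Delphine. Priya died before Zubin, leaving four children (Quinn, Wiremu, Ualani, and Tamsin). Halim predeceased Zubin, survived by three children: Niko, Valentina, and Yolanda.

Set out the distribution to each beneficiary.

Thandi takes one-fifth of 1,350,000 = 270,000. The remaining 1,080,000 passes to the descendants.
No child survives, so the initial division is made at the grandchildren's generation.
The descendants' portion (1,080,000) is divided into 12 shares of 90,000: Jessamy, Anna, Kenji, Ronan, Delphine, Quinn, Wiremu, Ualani, Tamsin, Niko, Valentina, and Yolanda each take 90,000.

Thandi: 270,000; Jessamy: 90,000; Anna: 90,000; Kenji: 90,000; Ronan: 90,000; Delphine: 90,000; Quinn: 90,000; Wiremu: 90,000; Ualani: 90,000; Tamsin: 90,000; Niko: 90,000; Valentina: 90,000; Yolanda: 90,000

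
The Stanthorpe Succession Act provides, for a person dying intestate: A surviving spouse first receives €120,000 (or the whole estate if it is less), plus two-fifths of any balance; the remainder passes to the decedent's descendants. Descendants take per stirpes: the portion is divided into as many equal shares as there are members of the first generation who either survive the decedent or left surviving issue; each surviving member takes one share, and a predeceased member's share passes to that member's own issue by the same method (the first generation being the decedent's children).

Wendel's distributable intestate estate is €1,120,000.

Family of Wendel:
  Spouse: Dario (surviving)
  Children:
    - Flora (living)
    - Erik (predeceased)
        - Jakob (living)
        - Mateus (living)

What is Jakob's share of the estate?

Jakob receives €150,000.

Dario first takes €120,000, leaving a balance of €1,000,000. Dario then takes two-fifths of the balance (€400,000), for a total of €520,000. The remaining €600,000 passes to the descendants.
The descendants' portion (€600,000) is divided into 2 shares of €300,000: Flora takes €300,000; Erik's €300,000 share passes to Erik's issue.
Erik's share (€300,000) is divided into 2 shares of €150,000: Jakob and Mateus each take €150,000.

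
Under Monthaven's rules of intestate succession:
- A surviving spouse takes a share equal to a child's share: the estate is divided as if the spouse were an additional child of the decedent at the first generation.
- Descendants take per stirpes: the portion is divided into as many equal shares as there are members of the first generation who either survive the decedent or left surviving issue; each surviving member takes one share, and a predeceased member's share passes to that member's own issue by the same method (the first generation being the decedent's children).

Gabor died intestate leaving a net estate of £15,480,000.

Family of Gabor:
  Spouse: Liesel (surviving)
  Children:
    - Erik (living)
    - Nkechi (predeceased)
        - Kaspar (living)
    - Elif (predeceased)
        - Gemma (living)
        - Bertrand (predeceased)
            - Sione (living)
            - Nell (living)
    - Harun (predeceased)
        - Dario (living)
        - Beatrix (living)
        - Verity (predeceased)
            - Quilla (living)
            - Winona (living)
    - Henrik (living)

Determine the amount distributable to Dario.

Dario receives £860,000.

The spouse counts as an additional share at the children's level, so there are 6 primary shares of £2,580,000. Liesel takes one such share (£2,580,000).
The children's combined portion (£12,900,000) is divided into 5 shares of £2,580,000: Erik and Henrik each take £2,580,000; Nkechi's £2,580,000 share passes to Nkechi's issue; Elif's £2,580,000 share passes to Elif's issue; Harun's £2,580,000 share passes to Harun's issue.
Nkechi's share (£2,580,000) passes entirely to Kaspar.
Elif's share (£2,580,000) is divided into 2 shares of £1,290,000: Gemma takes £1,290,000; Bertrand's £1,290,000 share passes to Bertrand's issue.
Bertrand's share (£1,290,000) is divided into 2 shares of £645,000: Sione and Nell each take £645,000.
Harun's share (£2,580,000) is divided into 3 shares of £860,000: Dario and Beatrix each take £860,000; Verity's £860,000 share passes to Verity's issue.
Verity's share (£860,000) is divided into 2 shares of £430,000: Quilla and Winona each take £430,000.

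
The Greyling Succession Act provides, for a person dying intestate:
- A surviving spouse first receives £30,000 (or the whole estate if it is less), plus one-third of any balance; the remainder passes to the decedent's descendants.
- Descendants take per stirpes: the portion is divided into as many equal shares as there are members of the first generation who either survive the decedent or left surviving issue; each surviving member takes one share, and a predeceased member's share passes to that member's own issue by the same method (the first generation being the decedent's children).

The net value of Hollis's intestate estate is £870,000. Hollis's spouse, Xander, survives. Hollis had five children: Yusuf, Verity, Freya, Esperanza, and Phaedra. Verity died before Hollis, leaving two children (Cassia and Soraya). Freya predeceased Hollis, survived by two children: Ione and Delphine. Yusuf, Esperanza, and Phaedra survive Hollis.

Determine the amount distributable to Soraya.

Xander first takes £30,000, leaving a balance of £840,000. Xander then takes one-third of the balance (£280,000), for a total of £310,000. The remaining £560,000 passes to the descendants.
The descendants' portion (£560,000) is divided into 5 shares of £112,000: Yusuf, Esperanza, and Phaedra each take £112,000; Verity's £112,000 share passes to Verity's issue; Freya's £112,000 share passes to Freya's issue.
Verity's share (£112,000) is divided into 2 shares of £56,000: Cassia and Soraya each take £56,000.
Freya's share (£112,000) is divided into 2 shares of £56,000: Ione and Delphine each take £56,000.

Soraya receives £56,000.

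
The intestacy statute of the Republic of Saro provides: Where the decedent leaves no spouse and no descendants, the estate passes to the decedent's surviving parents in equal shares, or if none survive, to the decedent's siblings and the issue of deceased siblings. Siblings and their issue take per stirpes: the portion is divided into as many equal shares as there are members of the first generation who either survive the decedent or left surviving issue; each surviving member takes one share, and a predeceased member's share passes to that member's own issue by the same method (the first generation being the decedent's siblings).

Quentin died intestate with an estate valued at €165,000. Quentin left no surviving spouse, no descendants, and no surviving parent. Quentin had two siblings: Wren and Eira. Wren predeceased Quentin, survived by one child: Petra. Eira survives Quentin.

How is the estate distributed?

The entire €165,000 passes to the siblings and their issue.
That amount (€165,000) is divided into 2 shares of €82,500: Eira takes €82,500; Wren's €82,500 share passes to Wren's issue.
Wren's share (€82,500) passes entirely to Petra.

Petra: €82,500; Eira: €82,500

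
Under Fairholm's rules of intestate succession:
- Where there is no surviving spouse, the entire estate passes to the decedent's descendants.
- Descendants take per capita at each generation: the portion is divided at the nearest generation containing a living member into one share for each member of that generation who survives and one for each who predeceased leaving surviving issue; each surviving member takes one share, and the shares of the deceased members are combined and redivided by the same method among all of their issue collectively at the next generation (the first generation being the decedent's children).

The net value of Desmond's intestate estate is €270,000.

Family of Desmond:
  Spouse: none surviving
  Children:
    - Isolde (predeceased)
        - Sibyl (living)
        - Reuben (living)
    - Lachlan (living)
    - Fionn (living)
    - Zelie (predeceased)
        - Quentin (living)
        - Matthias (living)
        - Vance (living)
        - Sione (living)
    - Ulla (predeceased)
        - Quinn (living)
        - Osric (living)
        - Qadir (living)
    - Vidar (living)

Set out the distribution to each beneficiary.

Sibyl: €15,000; Reuben: €15,000; Lachlan: €45,000; Fionn: €45,000; Quentin: €15,000; Matthias: €15,000; Vance: €15,000; Sione: €15,000; Quinn: €15,000; Osric: €15,000; Qadir: €15,000; Vidar: €45,000

The entire €270,000 passes to the descendants.
That amount (€270,000) is divided at the children's generation into 6 shares of €45,000. Lachlan, Fionn, and Vidar each take €45,000. The 3 shares of the deceased (Isolde, Zelie, and Ulla) are combined into a pool of €135,000.
That pool (€135,000) is divided at the grandchildren's generation equally among Sibyl, Reuben, Quentin, Matthias, Vance, Sione, Quinn, Osric, and Qadir: €15,000 each.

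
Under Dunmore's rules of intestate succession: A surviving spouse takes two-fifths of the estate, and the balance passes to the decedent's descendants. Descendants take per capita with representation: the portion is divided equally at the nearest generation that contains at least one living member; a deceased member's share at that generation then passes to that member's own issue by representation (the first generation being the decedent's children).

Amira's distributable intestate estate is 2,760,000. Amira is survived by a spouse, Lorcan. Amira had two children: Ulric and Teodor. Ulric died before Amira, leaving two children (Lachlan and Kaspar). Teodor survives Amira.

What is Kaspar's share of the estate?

Lorcan takes two-fifths of 2,760,000 = 1,104,000. The remaining 1,656,000 passes to the descendants.
The descendants' portion (1,656,000) is divided into 2 shares of 828,000: Teodor takes 828,000; Ulric's 828,000 share passes to Ulric's issue.
Ulric's share (828,000) is divided into 2 shares of 414,000: Lachlan and Kaspar each take 414,000.

Kaspar receives 414,000.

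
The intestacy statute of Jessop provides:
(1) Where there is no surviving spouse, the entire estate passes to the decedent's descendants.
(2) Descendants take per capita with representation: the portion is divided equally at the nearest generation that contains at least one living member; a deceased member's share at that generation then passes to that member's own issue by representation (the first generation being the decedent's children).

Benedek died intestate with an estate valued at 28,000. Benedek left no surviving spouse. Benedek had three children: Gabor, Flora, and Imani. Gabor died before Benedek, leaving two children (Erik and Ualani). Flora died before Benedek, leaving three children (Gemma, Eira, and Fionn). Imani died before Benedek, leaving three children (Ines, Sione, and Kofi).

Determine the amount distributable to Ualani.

Ualani receives 3,500.

The entire 28,000 passes to the descendants.
No child survives, so the initial division is made at the grandchildren's generation.
That amount (28,000) is divided into 8 shares of 3,500: Erik, Ualani, Gemma, Eira, Fionn, Ines, Sione, and Kofi each take 3,500.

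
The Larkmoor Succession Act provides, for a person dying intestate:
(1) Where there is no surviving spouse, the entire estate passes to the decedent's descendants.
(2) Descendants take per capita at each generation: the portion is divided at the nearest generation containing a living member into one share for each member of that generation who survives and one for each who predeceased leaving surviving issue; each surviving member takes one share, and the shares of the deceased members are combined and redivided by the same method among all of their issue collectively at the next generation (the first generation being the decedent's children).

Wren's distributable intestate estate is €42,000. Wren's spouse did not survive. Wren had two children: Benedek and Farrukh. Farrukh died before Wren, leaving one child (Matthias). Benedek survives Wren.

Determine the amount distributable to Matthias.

The entire €42,000 passes to the descendants.
That amount (€42,000) is divided at the children's generation into 2 shares of €21,000. Benedek takes €21,000. The remaining share for the deceased Farrukh (€21,000) is carried to the next generation.
That pool (€21,000) passes entirely to Matthias, the sole taker at the grandchildren's generation.

Matthias receives €21,000.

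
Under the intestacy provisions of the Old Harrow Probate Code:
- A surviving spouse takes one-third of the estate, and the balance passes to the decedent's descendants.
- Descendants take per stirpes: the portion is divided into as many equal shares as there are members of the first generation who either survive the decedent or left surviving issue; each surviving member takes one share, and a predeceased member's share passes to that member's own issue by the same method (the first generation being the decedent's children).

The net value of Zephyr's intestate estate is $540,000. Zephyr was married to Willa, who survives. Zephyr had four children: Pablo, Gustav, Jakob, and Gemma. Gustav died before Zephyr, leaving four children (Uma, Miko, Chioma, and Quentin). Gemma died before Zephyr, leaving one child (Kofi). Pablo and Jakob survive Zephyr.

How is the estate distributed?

Willa: $180,000; Pablo: $90,000; Uma: $22,500; Miko: $22,500; Chioma: $22,500; Quentin: $22,500; Jakob: $90,000; Kofi: $90,000

Willa takes one-third of $540,000 = $180,000. The remaining $360,000 passes to the descendants.
The descendants' portion ($360,000) is divided into 4 shares of $90,000: Pablo and Jakob each take $90,000; Gustav's $90,000 share passes to Gustav's issue; Gemma's $90,000 share passes to Gemma's issue.
Gustav's share ($90,000) is divided into 4 shares of $22,500: Uma, Miko, Chioma, and Quentin each take $22,500.
Gemma's share ($90,000) passes entirely to Kofi.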